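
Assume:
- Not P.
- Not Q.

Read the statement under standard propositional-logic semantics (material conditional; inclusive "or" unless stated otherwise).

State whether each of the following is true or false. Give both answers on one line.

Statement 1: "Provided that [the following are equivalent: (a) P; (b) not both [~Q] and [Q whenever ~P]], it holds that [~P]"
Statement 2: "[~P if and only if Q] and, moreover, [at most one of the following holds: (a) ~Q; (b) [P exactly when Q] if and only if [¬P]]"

Statement 1: This is (P <-> (~Q nand (~P -> Q))) -> ~P.

~Q = ~F = T
~P = ~F = T
~P -> Q = T -> F = F
~Q nand (~P -> Q) = T nand F = T
P <-> (~Q nand (~P -> Q)) = F <-> T = F
~P = ~F = T
(P <-> (~Q nand (~P -> Q))) -> ~P = F -> T = T
Hence Statement 1 is true.

Statement 2: Formalization: (~P <-> Q) & (~Q nand ((P <-> Q) <-> ~P))

~P = ~F = T
~P <-> Q = T <-> F = F
~Q = ~F = T
P <-> Q = F <-> F = T
~P = ~F = T
(P <-> Q) <-> ~P = T <-> T = T
~Q nand ((P <-> Q) <-> ~P) = T nand T = F
(~P <-> Q) & (~Q nand ((P <-> Q) <-> ~P)) = F & F = F
Hence Statement 2 is false.

Statement 1 T / Statement 2 F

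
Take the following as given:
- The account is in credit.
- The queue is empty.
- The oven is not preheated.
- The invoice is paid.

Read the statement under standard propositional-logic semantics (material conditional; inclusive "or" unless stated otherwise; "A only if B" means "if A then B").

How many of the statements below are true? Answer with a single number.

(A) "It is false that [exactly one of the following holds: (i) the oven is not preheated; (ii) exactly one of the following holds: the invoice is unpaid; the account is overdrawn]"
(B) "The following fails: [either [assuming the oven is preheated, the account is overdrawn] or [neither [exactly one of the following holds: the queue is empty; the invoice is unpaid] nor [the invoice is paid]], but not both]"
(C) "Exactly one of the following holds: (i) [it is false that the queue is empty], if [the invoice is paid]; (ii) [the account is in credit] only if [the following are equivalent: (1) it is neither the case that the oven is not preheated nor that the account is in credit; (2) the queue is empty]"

Let R = "the oven is preheated" (F), N = "the invoice is paid" (T), U = "the account is overdrawn" (F), D = "the queue is empty" (T).

(A): Formalization: ~(~R xor (~N xor U))

~R = ~F = T
~N = ~T = F
~N xor U = F xor F = F
~R xor (~N xor U) = T xor F = T
~(~R xor (~N xor U)) = ~T = F
Thus (A) is false.

(B): In symbols: ~((R -> U) xor ((D xor ~N) nor N))

R -> U = F -> F = T
~N = ~T = F
D xor ~N = T xor F = T
(D xor ~N) nor N = T nor T = F
(R -> U) xor ((D xor ~N) nor N) = T xor F = T
~((R -> U) xor ((D xor ~N) nor N)) = ~T = F
So (B) is false.

(C): In symbols: (N -> ~D) xor (~U -> ((~R nor ~U) <-> D))

~D = ~T = F
N -> ~D = T -> F = F
~U = ~F = T
~R = ~F = T
~U = ~F = T
~R nor ~U = T nor T = F
(~R nor ~U) <-> D = F <-> T = F
~U -> ((~R nor ~U) <-> D) = T -> F = F
(N -> ~D) xor (~U -> ((~R nor ~U) <-> D)) = F xor F = F
Hence (C) is false.

Count: 0.

0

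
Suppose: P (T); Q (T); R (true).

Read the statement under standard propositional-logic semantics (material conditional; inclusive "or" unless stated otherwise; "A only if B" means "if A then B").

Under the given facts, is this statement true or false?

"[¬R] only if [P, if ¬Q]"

Parsed as ~R -> (~Q -> P)

~R = ~T = F
~Q = ~T = F
~Q -> P = F -> T = T
~R -> (~Q -> P) = F -> T = T

true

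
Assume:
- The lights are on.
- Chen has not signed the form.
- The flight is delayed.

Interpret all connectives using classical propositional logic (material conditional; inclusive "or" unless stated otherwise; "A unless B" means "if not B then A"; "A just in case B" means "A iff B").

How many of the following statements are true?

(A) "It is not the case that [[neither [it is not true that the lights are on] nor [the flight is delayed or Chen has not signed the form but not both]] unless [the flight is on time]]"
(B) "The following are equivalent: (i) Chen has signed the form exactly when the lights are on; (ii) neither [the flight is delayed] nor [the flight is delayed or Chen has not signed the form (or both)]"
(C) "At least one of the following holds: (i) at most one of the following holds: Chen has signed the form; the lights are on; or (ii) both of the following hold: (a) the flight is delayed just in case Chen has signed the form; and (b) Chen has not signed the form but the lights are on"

2

Let P = "the lights are on" (True), R = "the flight is delayed" (True), Q = "Chen has signed the form" (False).

(A): In symbols: not ((not P nor (R xor not Q)) or not R)

not P = not True = False
not Q = not False = True
R xor not Q = True xor True = False
not P nor (R xor not Q) = False nor False = True
not R = not True = False
(not P nor (R xor not Q)) or not R = True or False = True
not ((not P nor (R xor not Q)) or not R) = not True = False
Hence (A) is false.

(B): Formalization: (Q iff P) iff (R nor (R or not Q))

Q iff P = False iff True = False
not Q = not False = True
R or not Q = True or True = True
R nor (R or not Q) = True nor True = False
(Q iff P) iff (R nor (R or not Q)) = False iff False = True
So (B) is true.

(C): This is (Q nand P) or ((R iff Q) and (not Q and P)).

Q nand P = False nand True = True
R iff Q = True iff False = False
not Q = not False = True
not Q and P = True and True = True
(R iff Q) and (not Q and P) = False and True = False
(Q nand P) or ((R iff Q) and (not Q and P)) = True or False = True
So (C) is true.

2 of the 3 statements are true.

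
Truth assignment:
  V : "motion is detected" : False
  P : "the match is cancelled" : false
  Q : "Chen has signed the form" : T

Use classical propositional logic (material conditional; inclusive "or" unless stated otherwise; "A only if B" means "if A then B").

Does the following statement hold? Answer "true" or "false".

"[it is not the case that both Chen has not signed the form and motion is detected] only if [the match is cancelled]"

Values: Q=T, V=F, P=F.
Parsed as (~Q nand V) -> P

~Q = ~T = F
~Q nand V = F nand F = T
(~Q nand V) -> P = T -> F = F

False.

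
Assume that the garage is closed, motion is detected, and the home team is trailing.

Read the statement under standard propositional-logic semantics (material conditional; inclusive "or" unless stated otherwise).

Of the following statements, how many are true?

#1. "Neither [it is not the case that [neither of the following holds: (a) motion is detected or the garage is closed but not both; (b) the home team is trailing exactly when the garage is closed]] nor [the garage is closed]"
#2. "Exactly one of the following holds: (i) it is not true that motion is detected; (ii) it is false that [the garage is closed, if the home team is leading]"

Let Q = "motion is detected" (T), P = "the garage is closed" (T), R = "the home team is leading" (F).

#1: This is ~((Q xor P) nor (~R <-> P)) nor P.

Q xor P = T xor T = F
~R = ~F = T
~R <-> P = T <-> T = T
(Q xor P) nor (~R <-> P) = F nor T = F
~((Q xor P) nor (~R <-> P)) = ~F = T
~((Q xor P) nor (~R <-> P)) nor P = T nor T = F
Thus #1 is false.

#2: Formalization: ~Q xor ~(R -> P)

~Q = ~T = F
R -> P = F -> T = T
~(R -> P) = ~T = F
~Q xor ~(R -> P) = F xor F = F
Thus #2 is false.

0 of the 2 statements are true (none).

0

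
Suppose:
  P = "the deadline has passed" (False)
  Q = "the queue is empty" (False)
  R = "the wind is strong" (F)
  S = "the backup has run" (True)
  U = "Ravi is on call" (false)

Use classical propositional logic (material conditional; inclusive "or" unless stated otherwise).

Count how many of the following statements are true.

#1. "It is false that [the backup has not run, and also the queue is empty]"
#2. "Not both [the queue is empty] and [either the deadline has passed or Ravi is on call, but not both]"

#1: In symbols: ~(~S & Q)

~S = ~T = F
~S & Q = F & F = F
~(~S & Q) = ~F = T
Hence #1 is true.

#2: This is Q nand (P xor U).

P xor U = F xor F = F
Q nand (P xor U) = F nand F = T
Thus #2 is true.

True statements: 2.

2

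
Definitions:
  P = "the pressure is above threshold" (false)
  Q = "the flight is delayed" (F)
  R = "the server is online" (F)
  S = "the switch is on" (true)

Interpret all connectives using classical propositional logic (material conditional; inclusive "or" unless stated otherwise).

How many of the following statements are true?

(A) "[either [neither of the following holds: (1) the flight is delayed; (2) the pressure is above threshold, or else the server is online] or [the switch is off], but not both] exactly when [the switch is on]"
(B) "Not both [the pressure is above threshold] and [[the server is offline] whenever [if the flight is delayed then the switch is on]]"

2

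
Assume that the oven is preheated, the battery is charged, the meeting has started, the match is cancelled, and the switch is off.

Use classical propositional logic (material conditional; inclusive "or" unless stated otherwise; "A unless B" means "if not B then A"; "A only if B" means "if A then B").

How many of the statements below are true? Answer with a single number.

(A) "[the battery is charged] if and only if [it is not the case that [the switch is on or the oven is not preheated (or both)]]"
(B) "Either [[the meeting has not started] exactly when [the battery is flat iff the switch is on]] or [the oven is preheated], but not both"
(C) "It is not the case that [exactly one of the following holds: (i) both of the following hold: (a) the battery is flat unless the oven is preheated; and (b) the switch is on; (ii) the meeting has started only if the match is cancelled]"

Let Q = "the battery is charged" (T), U = "the switch is on" (F), P = "the oven is preheated" (T), R = "the meeting has started" (T), S = "the match is cancelled" (T).

(A): Parsed as Q <-> ~(U | ~P)

~P = ~T = F
U | ~P = F | F = F
~(U | ~P) = ~F = T
Q <-> ~(U | ~P) = T <-> T = T
Thus (A) is true.

(B): In symbols: (~R <-> (~Q <-> U)) xor P

~R = ~T = F
~Q = ~T = F
~Q <-> U = F <-> F = T
~R <-> (~Q <-> U) = F <-> T = F
(~R <-> (~Q <-> U)) xor P = F xor T = T
So (B) is true.

(C): This is ~(((~Q | P) & U) xor (R -> S)).

~Q = ~T = F
~Q | P = F | T = T
(~Q | P) & U = T & F = F
R -> S = T -> T = T
((~Q | P) & U) xor (R -> S) = F xor T = T
~(((~Q | P) & U) xor (R -> S)) = ~T = F
Hence (C) is false.

Count: 2.

2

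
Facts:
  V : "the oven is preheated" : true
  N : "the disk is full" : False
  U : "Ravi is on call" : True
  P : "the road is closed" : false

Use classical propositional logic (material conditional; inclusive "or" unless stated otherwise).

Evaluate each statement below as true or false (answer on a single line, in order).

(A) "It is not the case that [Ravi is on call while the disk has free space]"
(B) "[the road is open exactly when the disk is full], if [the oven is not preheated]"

(A): This is not (U and not N).

not N = not False = True
U and not N = True and True = True
not (U and not N) = not True = False
So (A) is false.

(B): Parsed as not V -> (not P iff N)

not V = not True = False
not P = not False = True
not P iff N = True iff False = False
not V -> (not P iff N) = False -> False = True
Hence (B) is true.

(A) False; (B) True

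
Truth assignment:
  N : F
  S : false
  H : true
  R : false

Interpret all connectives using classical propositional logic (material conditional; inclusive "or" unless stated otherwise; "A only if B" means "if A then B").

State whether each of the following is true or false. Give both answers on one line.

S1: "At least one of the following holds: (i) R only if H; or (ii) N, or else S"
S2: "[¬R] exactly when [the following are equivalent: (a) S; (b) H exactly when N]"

S1 T, S2 T

S1: This is (R -> H) or (N or S).

R -> H = False -> True = True
N or S = False or False = False
(R -> H) or (N or S) = True or False = True
So S1 is true.

S2: This is not R iff (S iff (H iff N)).

not R = not False = True
H iff N = True iff False = False
S iff (H iff N) = False iff False = True
not R iff (S iff (H iff N)) = True iff True = True
Hence S2 is true.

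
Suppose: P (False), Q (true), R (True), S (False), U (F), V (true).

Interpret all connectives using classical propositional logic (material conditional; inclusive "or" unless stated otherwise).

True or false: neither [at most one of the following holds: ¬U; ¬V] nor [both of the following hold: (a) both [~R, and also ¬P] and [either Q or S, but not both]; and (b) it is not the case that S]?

This is (not U nand not V) nor (((not R and not P) and (Q xor S)) and not S).

not U = not False = True
not V = not True = False
not U nand not V = True nand False = True
not R = not True = False
not P = not False = True
not R and not P = False and True = False
Q xor S = True xor False = True
(not R and not P) and (Q xor S) = False and True = False
not S = not False = True
((not R and not P) and (Q xor S)) and not S = False and True = False
(not U nand not V) nor (((not R and not P) and (Q xor S)) and not S) = True nor False = False

The statement is false.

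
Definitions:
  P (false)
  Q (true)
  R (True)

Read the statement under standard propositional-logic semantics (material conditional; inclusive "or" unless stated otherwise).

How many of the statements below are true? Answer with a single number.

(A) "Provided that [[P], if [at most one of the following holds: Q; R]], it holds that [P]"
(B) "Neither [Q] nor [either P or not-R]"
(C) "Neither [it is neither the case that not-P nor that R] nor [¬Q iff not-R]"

(A): This is ((Q ↑ R) → P) → P.

Q ↑ R = T ↑ T = F
(Q ↑ R) → P = F → F = T
((Q ↑ R) → P) → P = T → F = F
Thus (A) is false.

(B): Parsed as Q ↓ (P ∨ ¬R)

¬R = ¬T = F
P ∨ ¬R = F ∨ F = F
Q ↓ (P ∨ ¬R) = T ↓ F = F
Hence (B) is false.

(C): Formalization: (¬P ↓ R) ↓ (¬Q ↔ ¬R)

¬P = ¬F = T
¬P ↓ R = T ↓ T = F
¬Q = ¬T = F
¬R = ¬T = F
¬Q ↔ ¬R = F ↔ F = T
(¬P ↓ R) ↓ (¬Q ↔ ¬R) = F ↓ T = F
Hence (C) is false.

0 of the 3 statements are true (none).

0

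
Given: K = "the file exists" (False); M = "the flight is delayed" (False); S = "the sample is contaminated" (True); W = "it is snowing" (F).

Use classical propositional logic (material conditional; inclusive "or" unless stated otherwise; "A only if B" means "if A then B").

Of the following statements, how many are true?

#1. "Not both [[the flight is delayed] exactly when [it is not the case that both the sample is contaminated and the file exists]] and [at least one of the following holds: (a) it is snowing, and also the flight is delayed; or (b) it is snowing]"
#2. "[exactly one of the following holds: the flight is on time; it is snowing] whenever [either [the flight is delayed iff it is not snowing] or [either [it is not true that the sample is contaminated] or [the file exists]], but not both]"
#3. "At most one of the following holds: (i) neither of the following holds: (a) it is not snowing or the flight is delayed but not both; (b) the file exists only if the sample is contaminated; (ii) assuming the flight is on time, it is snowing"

#1: In symbols: (M ↔ (S ↑ K)) ↑ ((W ∧ M) ∨ W)

S ↑ K = T ↑ F = T
M ↔ (S ↑ K) = F ↔ T = F
W ∧ M = F ∧ F = F
(W ∧ M) ∨ W = F ∨ F = F
(M ↔ (S ↑ K)) ↑ ((W ∧ M) ∨ W) = F ↑ F = T
So #1 is true.

#2: In symbols: ((M ↔ ¬W) ⊕ (¬S ∨ K)) → (¬M ⊕ W)

¬W = ¬F = T
M ↔ ¬W = F ↔ T = F
¬S = ¬T = F
¬S ∨ K = F ∨ F = F
(M ↔ ¬W) ⊕ (¬S ∨ K) = F ⊕ F = F
¬M = ¬F = T
¬M ⊕ W = T ⊕ F = T
((M ↔ ¬W) ⊕ (¬S ∨ K)) → (¬M ⊕ W) = F → T = T
Hence #2 is true.

#3: This is ((¬W ⊕ M) ↓ (K → S)) ↑ (¬M → W).

¬W = ¬F = T
¬W ⊕ M = T ⊕ F = T
K → S = F → T = T
(¬W ⊕ M) ↓ (K → S) = T ↓ T = F
¬M = ¬F = T
¬M → W = T → F = F
((¬W ⊕ M) ↓ (K → S)) ↑ (¬M → W) = F ↑ F = T
Hence #3 is true.

True statements: 3 (#1, #2, #3).

3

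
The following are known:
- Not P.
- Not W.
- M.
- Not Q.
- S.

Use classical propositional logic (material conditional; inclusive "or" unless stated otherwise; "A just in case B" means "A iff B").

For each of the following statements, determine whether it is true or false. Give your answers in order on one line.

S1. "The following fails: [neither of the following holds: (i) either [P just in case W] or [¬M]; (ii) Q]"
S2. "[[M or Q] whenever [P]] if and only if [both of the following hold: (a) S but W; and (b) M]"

S1 True, S2 False

S1: This is not (((P iff W) or not M) nor Q).

P iff W = False iff False = True
not M = not True = False
(P iff W) or not M = True or False = True
((P iff W) or not M) nor Q = True nor False = False
not (((P iff W) or not M) nor Q) = not False = True
So S1 is true.

S2: Parsed as (P -> (M or Q)) iff ((S and W) and M)

M or Q = True or False = True
P -> (M or Q) = False -> True = True
S and W = True and False = False
(S and W) and M = False and True = False
(P -> (M or Q)) iff ((S and W) and M) = True iff False = False
So S2 is false.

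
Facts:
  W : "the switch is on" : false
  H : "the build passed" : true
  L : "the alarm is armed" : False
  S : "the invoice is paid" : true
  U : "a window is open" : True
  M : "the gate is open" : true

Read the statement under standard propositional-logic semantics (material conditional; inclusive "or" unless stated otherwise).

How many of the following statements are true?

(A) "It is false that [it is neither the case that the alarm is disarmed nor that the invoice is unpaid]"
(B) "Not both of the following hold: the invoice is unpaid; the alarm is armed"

2

(A): This is not (not L nor not S).

not L = not False = True
not S = not True = False
not L nor not S = True nor False = False
not (not L nor not S) = not False = True
Thus (A) is true.

(B): This is not S nand L.

not S = not True = False
not S nand L = False nand False = True
Thus (B) is true.

2 of the 2 statements are true ((A), (B)).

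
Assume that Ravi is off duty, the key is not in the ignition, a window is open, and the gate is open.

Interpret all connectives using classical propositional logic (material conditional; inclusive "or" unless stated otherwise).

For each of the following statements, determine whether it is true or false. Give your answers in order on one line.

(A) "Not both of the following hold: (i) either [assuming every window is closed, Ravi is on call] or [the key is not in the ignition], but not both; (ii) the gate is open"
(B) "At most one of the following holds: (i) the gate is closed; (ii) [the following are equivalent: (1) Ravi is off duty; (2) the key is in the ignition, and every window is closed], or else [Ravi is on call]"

Let D = "a window is open" (True), S = "Ravi is on call" (False), M = "the key is in the ignition" (False), K = "the gate is open" (True).

(A): This is ((not D -> S) xor not M) nand K.

not D = not True = False
not D -> S = False -> False = True
not M = not False = True
(not D -> S) xor not M = True xor True = False
((not D -> S) xor not M) nand K = False nand True = True
Thus (A) is true.

(B): This is not K nand ((not S iff (M and not D)) or S).

not K = not True = False
not S = not False = True
not D = not True = False
M and not D = False and False = False
not S iff (M and not D) = True iff False = False
(not S iff (M and not D)) or S = False or False = False
not K nand ((not S iff (M and not D)) or S) = False nand False = True
So (B) is true.

(A) true; (B) true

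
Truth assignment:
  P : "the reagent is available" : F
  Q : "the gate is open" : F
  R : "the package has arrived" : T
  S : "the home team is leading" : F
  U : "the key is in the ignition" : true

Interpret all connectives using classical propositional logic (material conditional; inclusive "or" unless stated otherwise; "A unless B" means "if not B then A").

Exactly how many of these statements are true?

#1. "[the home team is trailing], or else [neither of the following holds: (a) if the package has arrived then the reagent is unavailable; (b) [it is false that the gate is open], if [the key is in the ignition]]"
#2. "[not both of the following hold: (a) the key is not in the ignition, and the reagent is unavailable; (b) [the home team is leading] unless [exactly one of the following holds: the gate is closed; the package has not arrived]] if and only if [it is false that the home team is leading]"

#1: Formalization: not S or ((R -> not P) nor (U -> not Q))

not S = not False = True
not P = not False = True
R -> not P = True -> True = True
not Q = not False = True
U -> not Q = True -> True = True
(R -> not P) nor (U -> not Q) = True nor True = False
not S or ((R -> not P) nor (U -> not Q)) = True or False = True
Thus #1 is true.

#2: In symbols: ((not U and not P) nand (S or (not Q xor not R))) iff not S

not U = not True = False
not P = not False = True
not U and not P = False and True = False
not Q = not False = True
not R = not True = False
not Q xor not R = True xor False = True
S or (not Q xor not R) = False or True = True
(not U and not P) nand (S or (not Q xor not R)) = False nand True = True
not S = not False = True
((not U and not P) nand (S or (not Q xor not R))) iff not S = True iff True = True
So #2 is true.

True statements: 2.

2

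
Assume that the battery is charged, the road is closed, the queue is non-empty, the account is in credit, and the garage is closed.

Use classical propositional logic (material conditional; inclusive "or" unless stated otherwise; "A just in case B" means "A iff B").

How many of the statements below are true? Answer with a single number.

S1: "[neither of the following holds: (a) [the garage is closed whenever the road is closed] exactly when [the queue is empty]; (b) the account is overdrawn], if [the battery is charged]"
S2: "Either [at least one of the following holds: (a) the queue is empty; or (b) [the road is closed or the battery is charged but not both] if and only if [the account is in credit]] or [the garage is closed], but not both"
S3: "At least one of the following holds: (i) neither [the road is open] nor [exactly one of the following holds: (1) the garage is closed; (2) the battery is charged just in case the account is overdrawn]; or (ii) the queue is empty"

Let V = "the battery is charged" (T), G = "the road is closed" (T), K = "the garage is closed" (T), U = "the queue is empty" (F), R = "the account is overdrawn" (F).

S1: Formalization: V -> (((G -> K) <-> U) nor R)

G -> K = T -> T = T
(G -> K) <-> U = T <-> F = F
((G -> K) <-> U) nor R = F nor F = T
V -> (((G -> K) <-> U) nor R) = T -> T = T
Thus S1 is true.

S2: Formalization: (U | ((G xor V) <-> ~R)) xor K

G xor V = T xor T = F
~R = ~F = T
(G xor V) <-> ~R = F <-> T = F
U | ((G xor V) <-> ~R) = F | F = F
(U | ((G xor V) <-> ~R)) xor K = F xor T = T
So S2 is true.

S3: In symbols: (~G nor (K xor (V <-> R))) | U

~G = ~T = F
V <-> R = T <-> F = F
K xor (V <-> R) = T xor F = T
~G nor (K xor (V <-> R)) = F nor T = F
(~G nor (K xor (V <-> R))) | U = F | F = F
Thus S3 is false.

2 of the 3 statements are true (S1, S2).

2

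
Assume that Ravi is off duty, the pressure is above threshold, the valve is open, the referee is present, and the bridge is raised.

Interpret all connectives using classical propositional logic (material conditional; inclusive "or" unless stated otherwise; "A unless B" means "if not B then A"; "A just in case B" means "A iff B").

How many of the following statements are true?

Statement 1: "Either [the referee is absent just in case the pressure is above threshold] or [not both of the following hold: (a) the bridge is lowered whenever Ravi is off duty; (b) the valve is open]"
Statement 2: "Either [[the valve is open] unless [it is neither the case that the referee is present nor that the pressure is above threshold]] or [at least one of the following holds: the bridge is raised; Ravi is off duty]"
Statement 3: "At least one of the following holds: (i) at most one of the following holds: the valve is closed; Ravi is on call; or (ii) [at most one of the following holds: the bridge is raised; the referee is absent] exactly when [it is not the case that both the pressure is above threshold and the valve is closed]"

3

Let S = "the referee is present" (T), Q = "the pressure is above threshold" (T), P = "Ravi is on call" (F), U = "the bridge is raised" (T), R = "the valve is open" (T).

Statement 1: This is (¬S ↔ Q) ∨ ((¬P → ¬U) ↑ R).

¬S = ¬T = F
¬S ↔ Q = F ↔ T = F
¬P = ¬F = T
¬U = ¬T = F
¬P → ¬U = T → F = F
(¬P → ¬U) ↑ R = F ↑ T = T
(¬S ↔ Q) ∨ ((¬P → ¬U) ↑ R) = F ∨ T = T
Thus Statement 1 is true.

Statement 2: Formalization: (R ∨ (S ↓ Q)) ∨ (U ∨ ¬P)

S ↓ Q = T ↓ T = F
R ∨ (S ↓ Q) = T ∨ F = T
¬P = ¬F = T
U ∨ ¬P = T ∨ T = T
(R ∨ (S ↓ Q)) ∨ (U ∨ ¬P) = T ∨ T = T
Thus Statement 2 is true.

Statement 3: This is (¬R ↑ P) ∨ ((U ↑ ¬S) ↔ (Q ↑ ¬R)).

¬R = ¬T = F
¬R ↑ P = F ↑ F = T
¬S = ¬T = F
U ↑ ¬S = T ↑ F = T
¬R = ¬T = F
Q ↑ ¬R = T ↑ F = T
(U ↑ ¬S) ↔ (Q ↑ ¬R) = T ↔ T = T
(¬R ↑ P) ∨ ((U ↑ ¬S) ↔ (Q ↑ ¬R)) = T ∨ T = T
So Statement 3 is true.

3 of the 3 statements are true.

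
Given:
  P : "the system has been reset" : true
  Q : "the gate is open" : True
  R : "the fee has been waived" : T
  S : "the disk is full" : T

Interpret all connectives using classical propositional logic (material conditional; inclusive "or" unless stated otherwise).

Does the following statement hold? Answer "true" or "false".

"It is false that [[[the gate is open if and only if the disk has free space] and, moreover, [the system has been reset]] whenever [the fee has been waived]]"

true

In symbols: ¬(R → ((Q ↔ ¬S) ∧ P))

¬S = ¬T = F
Q ↔ ¬S = T ↔ F = F
(Q ↔ ¬S) ∧ P = F ∧ T = F
R → ((Q ↔ ¬S) ∧ P) = T → F = F
¬(R → ((Q ↔ ¬S) ∧ P)) = ¬F = T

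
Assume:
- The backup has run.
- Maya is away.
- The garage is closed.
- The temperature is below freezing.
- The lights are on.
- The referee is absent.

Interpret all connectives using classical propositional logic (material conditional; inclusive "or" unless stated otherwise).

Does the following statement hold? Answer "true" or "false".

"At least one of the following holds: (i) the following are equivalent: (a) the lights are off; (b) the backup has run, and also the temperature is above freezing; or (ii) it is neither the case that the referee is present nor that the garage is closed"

True.

Let U = "the lights are on" (T), P = "the backup has run" (T), S = "the temperature is below freezing" (T), V = "the referee is present" (F), R = "the garage is closed" (T).
This is (~U <-> (P & ~S)) | (V nor R).

~U = ~T = F
~S = ~T = F
P & ~S = T & F = F
~U <-> (P & ~S) = F <-> F = T
V nor R = F nor T = F
(~U <-> (P & ~S)) | (V nor R) = T | F = T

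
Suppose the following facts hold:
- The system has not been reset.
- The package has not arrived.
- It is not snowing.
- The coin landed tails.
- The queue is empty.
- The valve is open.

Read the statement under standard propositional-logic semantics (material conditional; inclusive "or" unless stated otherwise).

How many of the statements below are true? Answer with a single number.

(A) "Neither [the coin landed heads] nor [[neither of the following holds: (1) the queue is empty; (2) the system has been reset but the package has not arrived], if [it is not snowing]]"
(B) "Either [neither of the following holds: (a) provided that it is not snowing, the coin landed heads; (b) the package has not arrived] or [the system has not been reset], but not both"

2

Let S = "the coin landed heads" (False), R = "it is snowing" (False), U = "the queue is empty" (True), P = "the system has been reset" (False), Q = "the package has arrived" (False).

(A): Parsed as S nor (not R -> (U nor (P and not Q)))

not R = not False = True
not Q = not False = True
P and not Q = False and True = False
U nor (P and not Q) = True nor False = False
not R -> (U nor (P and not Q)) = True -> False = False
S nor (not R -> (U nor (P and not Q))) = False nor False = True
Hence (A) is true.

(B): This is ((not R -> S) nor not Q) xor not P.

not R = not False = True
not R -> S = True -> False = False
not Q = not False = True
(not R -> S) nor not Q = False nor True = False
not P = not False = True
((not R -> S) nor not Q) xor not P = False xor True = True
So (B) is true.

True statements: 2 ((A), (B)).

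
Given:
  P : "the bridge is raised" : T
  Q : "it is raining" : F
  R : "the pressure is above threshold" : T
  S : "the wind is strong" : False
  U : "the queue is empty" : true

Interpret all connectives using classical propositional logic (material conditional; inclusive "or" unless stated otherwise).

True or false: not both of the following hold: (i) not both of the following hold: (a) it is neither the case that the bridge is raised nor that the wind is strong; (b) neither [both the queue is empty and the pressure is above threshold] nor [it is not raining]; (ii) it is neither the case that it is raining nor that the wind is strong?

false

Parsed as ((P ↓ S) ↑ ((U ∧ R) ↓ ¬Q)) ↑ (Q ↓ S)

P ↓ S = T ↓ F = F
U ∧ R = T ∧ T = T
¬Q = ¬F = T
(U ∧ R) ↓ ¬Q = T ↓ T = F
(P ↓ S) ↑ ((U ∧ R) ↓ ¬Q) = F ↑ F = T
Q ↓ S = F ↓ F = T
((P ↓ S) ↑ ((U ∧ R) ↓ ¬Q)) ↑ (Q ↓ S) = T ↑ T = F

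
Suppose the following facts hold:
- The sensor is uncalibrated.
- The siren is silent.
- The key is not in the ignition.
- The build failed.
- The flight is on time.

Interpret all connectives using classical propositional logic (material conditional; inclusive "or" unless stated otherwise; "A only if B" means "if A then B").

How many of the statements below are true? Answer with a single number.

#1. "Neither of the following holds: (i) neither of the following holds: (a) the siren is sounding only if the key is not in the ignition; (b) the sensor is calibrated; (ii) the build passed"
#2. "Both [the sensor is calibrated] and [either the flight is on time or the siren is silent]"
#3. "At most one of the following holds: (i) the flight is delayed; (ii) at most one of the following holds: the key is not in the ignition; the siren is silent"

2

Let Q = "the siren is sounding" (F), R = "the key is in the ignition" (F), P = "the sensor is calibrated" (F), S = "the build passed" (F), U = "the flight is delayed" (F).

#1: In symbols: ((Q -> ~R) nor P) nor S

~R = ~F = T
Q -> ~R = F -> T = T
(Q -> ~R) nor P = T nor F = F
((Q -> ~R) nor P) nor S = F nor F = T
Thus #1 is true.

#2: This is P & (~U | ~Q).

~U = ~F = T
~Q = ~F = T
~U | ~Q = T | T = T
P & (~U | ~Q) = F & T = F
Hence #2 is false.

#3: This is U nand (~R nand ~Q).

~R = ~F = T
~Q = ~F = T
~R nand ~Q = T nand T = F
U nand (~R nand ~Q) = F nand F = T
Thus #3 is true.

2 of the 3 statements are true.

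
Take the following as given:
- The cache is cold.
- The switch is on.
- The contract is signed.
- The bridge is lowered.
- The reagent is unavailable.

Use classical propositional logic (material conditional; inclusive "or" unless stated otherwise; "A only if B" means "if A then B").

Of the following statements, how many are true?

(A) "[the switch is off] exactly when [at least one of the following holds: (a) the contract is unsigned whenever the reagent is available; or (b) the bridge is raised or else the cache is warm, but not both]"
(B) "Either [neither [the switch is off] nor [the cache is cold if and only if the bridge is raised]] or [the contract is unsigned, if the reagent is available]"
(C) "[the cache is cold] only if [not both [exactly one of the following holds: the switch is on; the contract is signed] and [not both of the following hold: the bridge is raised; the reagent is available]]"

2

Let U = "the switch is on" (True), M = "the reagent is available" (False), N = "the contract is signed" (True), P = "the bridge is raised" (False), G = "the cache is warm" (False).

(A): In symbols: not U iff ((M -> not N) or (P xor G))

not U = not True = False
not N = not True = False
M -> not N = False -> False = True
P xor G = False xor False = False
(M -> not N) or (P xor G) = True or False = True
not U iff ((M -> not N) or (P xor G)) = False iff True = False
Hence (A) is false.

(B): In symbols: (not U nor (not G iff P)) or (M -> not N)

not U = not True = False
not G = not False = True
not G iff P = True iff False = False
not U nor (not G iff P) = False nor False = True
not N = not True = False
M -> not N = False -> False = True
(not U nor (not G iff P)) or (M -> not N) = True or True = True
Hence (B) is true.

(C): Parsed as not G -> ((U xor N) nand (P nand M))

not G = not False = True
U xor N = True xor True = False
P nand M = False nand False = True
(U xor N) nand (P nand M) = False nand True = True
not G -> ((U xor N) nand (P nand M)) = True -> True = True
Hence (C) is true.

True statements: 2 ((B), (C)).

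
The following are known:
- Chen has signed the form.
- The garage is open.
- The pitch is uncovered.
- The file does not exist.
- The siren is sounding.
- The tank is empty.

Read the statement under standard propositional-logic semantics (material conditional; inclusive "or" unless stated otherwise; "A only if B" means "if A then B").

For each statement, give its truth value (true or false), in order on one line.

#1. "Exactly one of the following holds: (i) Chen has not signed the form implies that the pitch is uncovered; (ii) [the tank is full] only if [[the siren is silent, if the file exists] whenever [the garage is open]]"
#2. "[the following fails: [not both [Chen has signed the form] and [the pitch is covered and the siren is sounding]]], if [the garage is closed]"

#1 F / #2 T

Let P = "Chen has signed the form" (T), R = "the pitch is covered" (F), V = "the tank is full" (F), Q = "the garage is closed" (F), S = "the file exists" (F), U = "the siren is sounding" (T).

#1: In symbols: (~P -> ~R) xor (V -> (~Q -> (S -> ~U)))

~P = ~T = F
~R = ~F = T
~P -> ~R = F -> T = T
~Q = ~F = T
~U = ~T = F
S -> ~U = F -> F = T
~Q -> (S -> ~U) = T -> T = T
V -> (~Q -> (S -> ~U)) = F -> T = T
(~P -> ~R) xor (V -> (~Q -> (S -> ~U))) = T xor T = F
Thus #1 is false.

#2: This is Q -> ~(P nand (R & U)).

R & U = F & T = F
P nand (R & U) = T nand F = T
~(P nand (R & U)) = ~T = F
Q -> ~(P nand (R & U)) = F -> F = T
Hence #2 is true.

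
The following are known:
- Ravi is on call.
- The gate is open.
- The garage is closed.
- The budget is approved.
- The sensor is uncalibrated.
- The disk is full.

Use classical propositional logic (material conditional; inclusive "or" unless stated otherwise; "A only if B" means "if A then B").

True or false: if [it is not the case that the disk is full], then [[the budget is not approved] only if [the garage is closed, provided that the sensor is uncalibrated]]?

The statement is true.

Let Q = "the disk is full" (True), W = "the budget is approved" (True), H = "the sensor is calibrated" (False), S = "the garage is closed" (True).
This is not Q -> (not W -> (not H -> S)).

not Q = not True = False
not W = not True = False
not H = not False = True
not H -> S = True -> True = True
not W -> (not H -> S) = False -> True = True
not Q -> (not W -> (not H -> S)) = False -> True = True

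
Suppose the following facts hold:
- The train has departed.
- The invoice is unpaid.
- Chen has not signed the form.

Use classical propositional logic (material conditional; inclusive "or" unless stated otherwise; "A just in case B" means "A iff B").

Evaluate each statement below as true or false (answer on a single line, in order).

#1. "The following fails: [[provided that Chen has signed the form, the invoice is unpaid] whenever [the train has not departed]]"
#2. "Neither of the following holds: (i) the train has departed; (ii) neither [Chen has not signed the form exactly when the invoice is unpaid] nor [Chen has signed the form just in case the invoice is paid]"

#1 F / #2 F

Let P = "the train has departed" (T), R = "Chen has signed the form" (F), Q = "the invoice is paid" (F).

#1: Parsed as ~(~P -> (R -> ~Q))

~P = ~T = F
~Q = ~F = T
R -> ~Q = F -> T = T
~P -> (R -> ~Q) = F -> T = T
~(~P -> (R -> ~Q)) = ~T = F
Thus #1 is false.

#2: In symbols: P nor ((~R <-> ~Q) nor (R <-> Q))

~R = ~F = T
~Q = ~F = T
~R <-> ~Q = T <-> T = T
R <-> Q = F <-> F = T
(~R <-> ~Q) nor (R <-> Q) = T nor T = F
P nor ((~R <-> ~Q) nor (R <-> Q)) = T nor F = F
Hence #2 is false.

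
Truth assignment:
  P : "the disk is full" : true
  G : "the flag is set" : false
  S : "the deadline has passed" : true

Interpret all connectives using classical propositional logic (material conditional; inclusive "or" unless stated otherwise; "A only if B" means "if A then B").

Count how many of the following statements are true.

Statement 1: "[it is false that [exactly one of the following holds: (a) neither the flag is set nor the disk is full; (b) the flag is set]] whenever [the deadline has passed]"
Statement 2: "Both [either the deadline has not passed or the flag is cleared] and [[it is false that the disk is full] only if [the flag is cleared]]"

2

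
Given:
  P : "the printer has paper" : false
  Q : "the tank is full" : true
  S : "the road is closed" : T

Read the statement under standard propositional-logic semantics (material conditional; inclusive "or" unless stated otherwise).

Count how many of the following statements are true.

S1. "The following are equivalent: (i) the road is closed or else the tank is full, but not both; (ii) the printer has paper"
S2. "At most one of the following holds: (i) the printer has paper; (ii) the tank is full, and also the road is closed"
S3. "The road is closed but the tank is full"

S1: Formalization: (S xor Q) iff P

S xor Q = True xor True = False
(S xor Q) iff P = False iff False = True
Thus S1 is true.

S2: Parsed as P nand (Q and S)

Q and S = True and True = True
P nand (Q and S) = False nand True = True
Thus S2 is true.

S3: In symbols: S and Q

S and Q = True and True = True
Thus S3 is true.

True statements: 3 (S1, S2, S3).

3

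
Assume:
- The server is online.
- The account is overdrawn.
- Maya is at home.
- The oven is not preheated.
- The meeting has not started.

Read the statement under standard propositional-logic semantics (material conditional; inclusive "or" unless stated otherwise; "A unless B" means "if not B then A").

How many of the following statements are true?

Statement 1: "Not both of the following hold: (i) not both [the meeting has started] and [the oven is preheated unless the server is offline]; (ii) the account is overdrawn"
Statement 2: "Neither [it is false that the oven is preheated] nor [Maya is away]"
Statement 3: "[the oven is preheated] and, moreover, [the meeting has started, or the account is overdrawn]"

0

Let W = "the meeting has started" (F), U = "the oven is preheated" (F), M = "the server is online" (T), V = "the account is overdrawn" (T), S = "Maya is at home" (T).

Statement 1: Parsed as (W ↑ (U ∨ ¬M)) ↑ V

¬M = ¬T = F
U ∨ ¬M = F ∨ F = F
W ↑ (U ∨ ¬M) = F ↑ F = T
(W ↑ (U ∨ ¬M)) ↑ V = T ↑ T = F
So Statement 1 is false.

Statement 2: This is ¬U ↓ ¬S.

¬U = ¬F = T
¬S = ¬T = F
¬U ↓ ¬S = T ↓ F = F
Thus Statement 2 is false.

Statement 3: Parsed as U ∧ (W ∨ V)

W ∨ V = F ∨ T = T
U ∧ (W ∨ V) = F ∧ T = F
So Statement 3 is false.

0 of the 3 statements are true (none).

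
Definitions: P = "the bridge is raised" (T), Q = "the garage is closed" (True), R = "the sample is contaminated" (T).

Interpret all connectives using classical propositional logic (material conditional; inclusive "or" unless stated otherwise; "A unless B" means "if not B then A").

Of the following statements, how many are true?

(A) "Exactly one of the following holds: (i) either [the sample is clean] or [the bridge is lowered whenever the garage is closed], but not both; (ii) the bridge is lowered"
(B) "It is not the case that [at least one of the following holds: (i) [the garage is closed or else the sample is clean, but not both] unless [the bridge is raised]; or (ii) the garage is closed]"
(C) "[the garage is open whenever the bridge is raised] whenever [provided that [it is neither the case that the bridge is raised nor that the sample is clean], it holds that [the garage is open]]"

0

(A): In symbols: (not R xor (Q -> not P)) xor not P

not R = not True = False
not P = not True = False
Q -> not P = True -> False = False
not R xor (Q -> not P) = False xor False = False
not P = not True = False
(not R xor (Q -> not P)) xor not P = False xor False = False
Thus (A) is false.

(B): Parsed as not (((Q xor not R) or P) or Q)

not R = not True = False
Q xor not R = True xor False = True
(Q xor not R) or P = True or True = True
((Q xor not R) or P) or Q = True or True = True
not (((Q xor not R) or P) or Q) = not True = False
Thus (B) is false.

(C): Parsed as ((P nor not R) -> not Q) -> (P -> not Q)

not R = not True = False
P nor not R = True nor False = False
not Q = not True = False
(P nor not R) -> not Q = False -> False = True
not Q = not True = False
P -> not Q = True -> False = False
((P nor not R) -> not Q) -> (P -> not Q) = True -> False = False
Thus (C) is false.

True statements: 0 (none).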